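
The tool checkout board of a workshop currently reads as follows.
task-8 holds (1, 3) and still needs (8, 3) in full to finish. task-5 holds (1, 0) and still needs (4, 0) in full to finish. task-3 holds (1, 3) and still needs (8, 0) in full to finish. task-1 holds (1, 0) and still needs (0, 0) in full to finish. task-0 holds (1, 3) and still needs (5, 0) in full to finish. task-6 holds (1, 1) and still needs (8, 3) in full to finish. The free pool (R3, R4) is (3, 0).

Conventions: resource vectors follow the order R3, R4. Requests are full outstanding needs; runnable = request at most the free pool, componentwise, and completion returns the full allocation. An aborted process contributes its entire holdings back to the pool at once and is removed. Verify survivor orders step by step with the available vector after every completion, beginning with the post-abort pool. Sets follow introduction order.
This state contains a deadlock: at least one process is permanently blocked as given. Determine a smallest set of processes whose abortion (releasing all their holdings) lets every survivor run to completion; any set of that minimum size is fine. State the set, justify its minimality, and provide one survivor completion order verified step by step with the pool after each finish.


Abort task-8 and task-3.
Key observation: task-6 had no path to completion before; after the abort of task-8 and task-3 ((2, 6) returned), step 4 is where it fits.
Why nothing smaller works — every single abort fails: task-8 alone leaves task-3 blocked (short on R3); task-5 alone leaves task-8 blocked (short on R3); task-3 alone leaves task-8 blocked (short on R3); task-1 alone leaves task-8 blocked (short on R3); task-0 alone leaves task-8 blocked (short on R3); task-6 alone leaves task-8 blocked (short on R3).
One survivor order: task-1, task-0, task-5, task-6. Verifying each step (post-abort pool first):
  pool = (5, 6)
  run task-1 (needs (0, 0), free (5, 6)); after release of (1, 0) the pool is (6, 6)
  run task-0 (needs (5, 0), free (6, 6)); after release of (1, 3) the pool is (7, 9)
  run task-5 (needs (4, 0), free (7, 9)); after release of (1, 0) the pool is (8, 9)
  run task-6 (needs (8, 3), free (8, 9)); after release of (1, 1) the pool is (9, 10)


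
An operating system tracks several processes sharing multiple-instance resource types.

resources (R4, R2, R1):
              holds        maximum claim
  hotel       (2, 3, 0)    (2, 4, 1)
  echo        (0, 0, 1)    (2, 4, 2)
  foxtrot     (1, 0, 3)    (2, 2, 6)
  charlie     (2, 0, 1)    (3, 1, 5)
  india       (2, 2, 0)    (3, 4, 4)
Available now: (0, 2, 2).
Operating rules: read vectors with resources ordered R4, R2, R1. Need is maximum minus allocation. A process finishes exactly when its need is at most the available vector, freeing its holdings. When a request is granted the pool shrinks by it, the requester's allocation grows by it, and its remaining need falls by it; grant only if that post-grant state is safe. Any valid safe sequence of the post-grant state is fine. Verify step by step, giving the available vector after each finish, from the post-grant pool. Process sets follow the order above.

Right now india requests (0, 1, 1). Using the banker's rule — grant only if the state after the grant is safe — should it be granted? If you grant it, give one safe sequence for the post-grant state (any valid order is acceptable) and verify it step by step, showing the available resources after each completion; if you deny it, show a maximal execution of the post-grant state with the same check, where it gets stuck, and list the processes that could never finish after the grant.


DENY — the pretend-granted state is unsafe.
Key observation: R1 is the bottleneck — with hotel, echo done the pool holds (2, 4, 2), short of every remaining need.
On the post-grant state, hotel, echo is a maximal run — nothing extends it. Step-by-step check:
  pool = (0, 1, 1)
  run hotel (needs (0, 1, 1), free (0, 1, 1)); after release of (2, 3, 0) the pool is (2, 4, 1)
  run echo (needs (2, 4, 1), free (2, 4, 1)); after release of (0, 0, 1) the pool is (2, 4, 2)
  foxtrot still needs (1, 2, 3) but only (2, 4, 2) is free — short on R1
  charlie still needs (1, 1, 4) but only (2, 4, 2) is free — short on R1
  india still needs (1, 1, 3) but only (2, 4, 2) is free — short on R1
Processes that could never finish after the grant: foxtrot, charlie and india.


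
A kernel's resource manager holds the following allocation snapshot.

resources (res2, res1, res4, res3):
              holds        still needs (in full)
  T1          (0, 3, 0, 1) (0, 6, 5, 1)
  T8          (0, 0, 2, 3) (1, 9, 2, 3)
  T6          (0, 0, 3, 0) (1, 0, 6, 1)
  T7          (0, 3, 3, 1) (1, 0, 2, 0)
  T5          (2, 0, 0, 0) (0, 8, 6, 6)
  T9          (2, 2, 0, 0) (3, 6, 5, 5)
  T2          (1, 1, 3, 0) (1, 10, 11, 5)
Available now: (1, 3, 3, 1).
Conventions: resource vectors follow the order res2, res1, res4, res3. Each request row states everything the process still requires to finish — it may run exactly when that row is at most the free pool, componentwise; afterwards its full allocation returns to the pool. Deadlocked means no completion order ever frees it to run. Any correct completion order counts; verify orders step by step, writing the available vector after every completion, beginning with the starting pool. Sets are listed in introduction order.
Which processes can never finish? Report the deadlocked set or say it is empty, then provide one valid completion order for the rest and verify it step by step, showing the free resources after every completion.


No process is deadlocked.
Key observation: starting with T7, each completion frees enough for the next — no one is permanently blocked.
The rest can finish in the order T7, T1, T8, T6, T5, T9, T2. Step-by-step check:
  pool = (1, 3, 3, 1)
  T7: need (1, 0, 2, 0) fits (1, 3, 3, 1); releases (0, 3, 3, 1), pool now (1, 6, 6, 2)
  T1: need (0, 6, 5, 1) fits (1, 6, 6, 2); releases (0, 3, 0, 1), pool now (1, 9, 6, 3)
  T8: need (1, 9, 2, 3) fits (1, 9, 6, 3); releases (0, 0, 2, 3), pool now (1, 9, 8, 6)
  T6: need (1, 0, 6, 1) fits (1, 9, 8, 6); releases (0, 0, 3, 0), pool now (1, 9, 11, 6)
  T5: need (0, 8, 6, 6) fits (1, 9, 11, 6); releases (2, 0, 0, 0), pool now (3, 9, 11, 6)
  T9: need (3, 6, 5, 5) fits (3, 9, 11, 6); releases (2, 2, 0, 0), pool now (5, 11, 11, 6)
  T2: need (1, 10, 11, 5) fits (5, 11, 11, 6); releases (1, 1, 3, 0), pool now (6, 12, 14, 6)


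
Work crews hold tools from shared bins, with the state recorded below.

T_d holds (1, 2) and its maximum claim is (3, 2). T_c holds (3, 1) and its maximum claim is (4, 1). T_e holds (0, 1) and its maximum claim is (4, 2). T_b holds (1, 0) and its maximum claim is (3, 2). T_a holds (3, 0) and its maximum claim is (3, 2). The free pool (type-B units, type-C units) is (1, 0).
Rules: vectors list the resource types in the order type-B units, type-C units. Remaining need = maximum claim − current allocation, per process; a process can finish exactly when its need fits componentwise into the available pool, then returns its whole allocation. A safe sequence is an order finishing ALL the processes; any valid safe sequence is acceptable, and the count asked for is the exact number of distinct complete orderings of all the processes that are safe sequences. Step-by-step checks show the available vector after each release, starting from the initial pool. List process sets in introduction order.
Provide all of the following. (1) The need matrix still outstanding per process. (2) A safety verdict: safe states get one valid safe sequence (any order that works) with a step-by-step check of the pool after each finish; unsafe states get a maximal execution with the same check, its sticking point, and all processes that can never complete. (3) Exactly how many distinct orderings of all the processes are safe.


(1) Remaining need (order type-B units, type-C units):
  T_d: (2, 0)
  T_c: (1, 0)
  T_e: (4, 1)
  T_b: (2, 2)
  T_a: (0, 2)
(2) SAFE. One safe sequence: T_c, T_e, T_a, T_b, T_d.
Key observation: the order's first zero-slack moment is T_c ((1, 0) needed, (1, 0) free — a requested resource with nothing to spare).
Check, step by step:
  pool = (1, 0)
  T_c: need (1, 0) fits (1, 0); releases (3, 1), pool now (4, 1)
  T_e: need (4, 1) fits (4, 1); releases (0, 1), pool now (4, 2)
  T_a: need (0, 2) fits (4, 2); releases (3, 0), pool now (7, 2)
  T_b: need (2, 2) fits (7, 2); releases (1, 0), pool now (8, 2)
  T_d: need (2, 0) fits (8, 2); releases (1, 2), pool now (9, 4)
(3) The exact count: 12 of the possible complete orderings are safe sequences.


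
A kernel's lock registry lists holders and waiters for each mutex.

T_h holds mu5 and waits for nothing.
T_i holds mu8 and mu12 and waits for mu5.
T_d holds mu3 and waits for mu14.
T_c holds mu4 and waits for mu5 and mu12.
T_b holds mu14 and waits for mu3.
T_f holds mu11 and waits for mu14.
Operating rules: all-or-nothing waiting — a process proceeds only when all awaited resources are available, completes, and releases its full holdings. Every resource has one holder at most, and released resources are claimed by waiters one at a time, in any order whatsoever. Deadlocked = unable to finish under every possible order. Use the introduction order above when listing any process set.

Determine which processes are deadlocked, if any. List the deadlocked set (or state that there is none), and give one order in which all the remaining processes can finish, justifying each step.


Deadlocked set: T_d, T_b and T_f.
Key observation: along T_d -> T_b -> T_d, each member waits on what the next one holds — a deadlock; T_f waits into the deadlock from upstream.
A valid finishing order for the others: T_h, T_i, T_c.
Verifying each step:
  T_h: no waits; runs immediately, freeing mu5
  T_i: everything it awaited (mu5) is free; runs, freeing mu8 and mu12
  T_c: everything it awaited (mu5 and mu12) is free; runs, freeing mu4


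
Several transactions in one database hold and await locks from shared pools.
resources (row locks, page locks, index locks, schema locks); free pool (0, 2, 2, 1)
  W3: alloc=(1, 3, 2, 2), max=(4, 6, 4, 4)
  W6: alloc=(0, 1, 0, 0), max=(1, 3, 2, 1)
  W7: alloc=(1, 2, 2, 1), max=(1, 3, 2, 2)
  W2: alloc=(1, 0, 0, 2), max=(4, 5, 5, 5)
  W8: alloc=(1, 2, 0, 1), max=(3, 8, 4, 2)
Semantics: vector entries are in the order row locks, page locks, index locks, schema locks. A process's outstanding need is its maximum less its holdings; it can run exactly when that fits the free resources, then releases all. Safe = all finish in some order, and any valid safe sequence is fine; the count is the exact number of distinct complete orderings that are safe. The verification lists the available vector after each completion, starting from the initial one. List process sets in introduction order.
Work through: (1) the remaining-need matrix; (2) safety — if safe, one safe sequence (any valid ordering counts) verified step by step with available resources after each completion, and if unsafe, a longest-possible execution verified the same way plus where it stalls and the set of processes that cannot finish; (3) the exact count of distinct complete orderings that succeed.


(1) Outstanding need per process (order row locks, page locks, index locks, schema locks):
  W3: (3, 3, 2, 2)
  W6: (1, 2, 2, 1)
  W7: (0, 1, 0, 1)
  W2: (3, 5, 5, 3)
  W8: (2, 6, 4, 1)
(2) UNSAFE.
Key observation: row locks is the bottleneck — with W7, W6 done the pool holds (1, 5, 4, 2), short of every remaining need.
A maximal execution: W7, W6 — then nothing else fits. Walking it through:
  pool = (0, 2, 2, 1)
  W7 needs (0, 1, 0, 1) <= (0, 2, 2, 1) -> finishes; pool += (1, 2, 2, 1) = (1, 4, 4, 2)
  W6 needs (1, 2, 2, 1) <= (1, 4, 4, 2) -> finishes; pool += (0, 1, 0, 0) = (1, 5, 4, 2)
  W3 still needs (3, 3, 2, 2) but only (1, 5, 4, 2) is free — short on row locks
  W2 still needs (3, 5, 5, 3) but only (1, 5, 4, 2) is free — short on row locks, index locks and schema locks
  W8 still needs (2, 6, 4, 1) but only (1, 5, 4, 2) is free — short on row locks and page locks
Permanently blocked: W3, W2 and W8.
(3) Exactly 0 of the possible complete orderings are safe sequences.


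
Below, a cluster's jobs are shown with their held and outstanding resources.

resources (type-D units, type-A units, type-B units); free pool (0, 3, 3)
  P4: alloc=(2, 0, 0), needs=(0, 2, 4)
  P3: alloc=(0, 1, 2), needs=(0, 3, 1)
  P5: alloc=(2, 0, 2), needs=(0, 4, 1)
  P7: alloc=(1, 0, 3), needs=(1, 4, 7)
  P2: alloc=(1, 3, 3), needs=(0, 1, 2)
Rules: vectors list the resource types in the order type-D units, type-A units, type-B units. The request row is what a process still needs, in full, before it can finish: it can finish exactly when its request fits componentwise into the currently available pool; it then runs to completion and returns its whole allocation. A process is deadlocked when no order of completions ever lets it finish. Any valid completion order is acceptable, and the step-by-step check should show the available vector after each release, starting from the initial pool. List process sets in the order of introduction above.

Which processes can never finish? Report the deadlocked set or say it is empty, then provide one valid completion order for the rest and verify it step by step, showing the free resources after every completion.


The deadlocked set is empty.
Key observation: the pool covers P3 at once, and every later process fits after earlier releases.
One completion order for the rest: P3, P5, P7, P4, P2. Step-by-step check:
  pool = (0, 3, 3)
  P3: need (0, 3, 1) fits (0, 3, 3); releases (0, 1, 2), pool now (0, 4, 5)
  P5: need (0, 4, 1) fits (0, 4, 5); releases (2, 0, 2), pool now (2, 4, 7)
  P7: need (1, 4, 7) fits (2, 4, 7); releases (1, 0, 3), pool now (3, 4, 10)
  P4: need (0, 2, 4) fits (3, 4, 10); releases (2, 0, 0), pool now (5, 4, 10)
  P2: need (0, 1, 2) fits (5, 4, 10); releases (1, 3, 3), pool now (6, 7, 13)


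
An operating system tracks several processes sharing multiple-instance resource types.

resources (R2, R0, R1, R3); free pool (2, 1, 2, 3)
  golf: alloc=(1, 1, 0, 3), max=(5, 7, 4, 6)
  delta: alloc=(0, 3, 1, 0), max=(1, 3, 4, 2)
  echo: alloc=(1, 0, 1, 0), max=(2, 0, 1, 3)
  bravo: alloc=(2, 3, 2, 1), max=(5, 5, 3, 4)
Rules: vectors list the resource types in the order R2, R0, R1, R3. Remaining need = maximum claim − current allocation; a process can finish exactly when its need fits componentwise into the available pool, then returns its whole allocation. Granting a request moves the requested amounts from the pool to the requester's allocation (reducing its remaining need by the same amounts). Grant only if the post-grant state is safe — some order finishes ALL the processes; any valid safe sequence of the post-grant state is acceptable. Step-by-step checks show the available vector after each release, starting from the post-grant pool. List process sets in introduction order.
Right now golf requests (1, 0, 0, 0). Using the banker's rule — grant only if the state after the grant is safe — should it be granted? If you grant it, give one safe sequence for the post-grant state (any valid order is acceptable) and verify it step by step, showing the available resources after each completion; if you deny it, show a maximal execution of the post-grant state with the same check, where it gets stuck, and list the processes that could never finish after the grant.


DENY — the pretend-granted state is unsafe.
Key observation: echo, delta can finish, but then (2, 4, 4, 3) is all there is, and the blocked group's R2 demands exceed it.
After a pretend grant, a maximal execution: echo, delta — then nothing else fits. Verifying each step:
  pool = (1, 1, 2, 3)
  echo: need (1, 0, 0, 3) fits (1, 1, 2, 3); releases (1, 0, 1, 0), pool now (2, 1, 3, 3)
  delta: need (1, 0, 3, 2) fits (2, 1, 3, 3); releases (0, 3, 1, 0), pool now (2, 4, 4, 3)
  blocked: golf wants (3, 6, 4, 3), pool (2, 4, 4, 3) — not enough R2 and R0
  blocked: bravo wants (3, 2, 1, 3), pool (2, 4, 4, 3) — not enough R2
Post-grant, the permanently blocked set is golf and bravo.


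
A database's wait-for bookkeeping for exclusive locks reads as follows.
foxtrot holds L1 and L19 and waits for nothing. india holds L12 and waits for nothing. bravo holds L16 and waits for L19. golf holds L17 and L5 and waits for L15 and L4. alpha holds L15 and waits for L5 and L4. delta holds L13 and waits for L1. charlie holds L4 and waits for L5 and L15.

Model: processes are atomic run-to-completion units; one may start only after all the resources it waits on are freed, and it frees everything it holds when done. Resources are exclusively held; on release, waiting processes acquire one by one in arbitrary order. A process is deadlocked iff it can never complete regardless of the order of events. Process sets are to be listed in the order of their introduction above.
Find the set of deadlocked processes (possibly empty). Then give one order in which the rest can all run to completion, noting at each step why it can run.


Deadlocked set: golf, alpha and charlie.
Key observation: nobody on the ring golf -> alpha -> golf can start until another member finishes, which never happens; charlie is caught in further circular waits.
The rest can finish in the order india, foxtrot, bravo, delta.
Step-by-step check:
  india: no waits; runs immediately, freeing L12
  foxtrot: no waits; runs immediately, freeing L1 and L19
  bravo: everything it awaited (L19) is free; runs, freeing L16
  delta: everything it awaited (L1) is free; runs, freeing L13


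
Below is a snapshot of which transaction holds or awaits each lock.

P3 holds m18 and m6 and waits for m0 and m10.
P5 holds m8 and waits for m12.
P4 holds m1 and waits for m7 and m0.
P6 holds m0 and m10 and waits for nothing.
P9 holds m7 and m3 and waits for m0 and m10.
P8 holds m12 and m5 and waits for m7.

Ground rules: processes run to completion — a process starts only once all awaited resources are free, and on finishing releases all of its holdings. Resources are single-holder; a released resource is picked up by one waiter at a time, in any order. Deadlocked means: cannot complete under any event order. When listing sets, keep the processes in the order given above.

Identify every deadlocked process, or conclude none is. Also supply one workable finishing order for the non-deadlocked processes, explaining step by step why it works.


The deadlocked set is empty.
Key observation: the wait graph is acyclic; completion cascades from the unblocked processes through everyone else.
A valid finishing order for the others: P6, P9, P8, P3, P5, P4.
Verifying each step:
  run P6 (it waits on nothing); releases m0 and m10
  P9: everything it awaited (m0 and m10) is free; runs, freeing m7 and m3
  P8: everything it awaited (m7) is free; runs, freeing m12 and m5
  P3: everything it awaited (m0 and m10) is free; runs, freeing m18 and m6
  P5: everything it awaited (m12) is free; runs, freeing m8
  P4: everything it awaited (m7 and m0) is free; runs, freeing m1


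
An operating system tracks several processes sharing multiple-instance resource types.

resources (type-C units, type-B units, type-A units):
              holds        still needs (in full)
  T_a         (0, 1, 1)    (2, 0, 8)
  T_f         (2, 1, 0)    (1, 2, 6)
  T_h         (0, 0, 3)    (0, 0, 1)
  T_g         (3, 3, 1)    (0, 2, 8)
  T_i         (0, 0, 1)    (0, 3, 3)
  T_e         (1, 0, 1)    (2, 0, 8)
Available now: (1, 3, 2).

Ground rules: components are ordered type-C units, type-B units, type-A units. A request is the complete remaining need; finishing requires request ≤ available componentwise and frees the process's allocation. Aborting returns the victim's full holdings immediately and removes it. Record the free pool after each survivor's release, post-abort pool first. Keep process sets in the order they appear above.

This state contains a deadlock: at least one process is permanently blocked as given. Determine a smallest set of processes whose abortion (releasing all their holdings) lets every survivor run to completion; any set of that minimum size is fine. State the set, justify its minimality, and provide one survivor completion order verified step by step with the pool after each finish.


Abort T_a and T_g.
Key observation: before aborting T_a and T_g, T_e was permanently blocked — no order could ever run it; afterwards it completes at step 4.
No one abort is enough; case by case: T_a alone leaves T_g blocked (short on type-A units); T_f alone leaves T_a blocked (short on type-A units); T_h alone leaves T_a blocked (short on type-A units); T_g alone leaves T_a blocked (short on type-A units); T_i alone leaves T_a blocked (short on type-A units); T_e alone leaves T_a blocked (short on type-A units).
One survivor order: T_h, T_i, T_f, T_e. Walking it through (post-abort pool first):
  pool = (4, 7, 4)
  T_h needs (0, 0, 1) <= (4, 7, 4) -> finishes; pool += (0, 0, 3) = (4, 7, 7)
  T_i needs (0, 3, 3) <= (4, 7, 7) -> finishes; pool += (0, 0, 1) = (4, 7, 8)
  T_f needs (1, 2, 6) <= (4, 7, 8) -> finishes; pool += (2, 1, 0) = (6, 8, 8)
  T_e needs (2, 0, 8) <= (6, 8, 8) -> finishes; pool += (1, 0, 1) = (7, 8, 9)


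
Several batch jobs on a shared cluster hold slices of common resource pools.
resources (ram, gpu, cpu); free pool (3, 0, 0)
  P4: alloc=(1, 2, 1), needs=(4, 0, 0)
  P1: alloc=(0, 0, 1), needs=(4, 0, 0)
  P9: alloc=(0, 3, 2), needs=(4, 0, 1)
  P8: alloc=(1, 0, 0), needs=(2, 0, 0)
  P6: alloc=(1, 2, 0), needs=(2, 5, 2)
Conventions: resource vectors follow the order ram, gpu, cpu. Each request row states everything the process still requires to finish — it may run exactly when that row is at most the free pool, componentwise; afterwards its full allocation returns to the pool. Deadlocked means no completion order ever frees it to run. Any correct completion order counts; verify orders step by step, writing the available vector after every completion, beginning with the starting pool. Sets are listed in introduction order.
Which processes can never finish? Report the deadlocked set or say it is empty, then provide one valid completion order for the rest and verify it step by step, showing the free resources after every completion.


No process is deadlocked.
Key observation: P8 fits the free pool immediately, and its release cascades until everyone finishes.
The rest can finish in the order P8, P4, P9, P6, P1. Walking it through:
  pool = (3, 0, 0)
  P8 needs (2, 0, 0) <= (3, 0, 0) -> finishes; pool += (1, 0, 0) = (4, 0, 0)
  P4 needs (4, 0, 0) <= (4, 0, 0) -> finishes; pool += (1, 2, 1) = (5, 2, 1)
  P9 needs (4, 0, 1) <= (5, 2, 1) -> finishes; pool += (0, 3, 2) = (5, 5, 3)
  P6 needs (2, 5, 2) <= (5, 5, 3) -> finishes; pool += (1, 2, 0) = (6, 7, 3)
  P1 needs (4, 0, 0) <= (6, 7, 3) -> finishes; pool += (0, 0, 1) = (6, 7, 4)


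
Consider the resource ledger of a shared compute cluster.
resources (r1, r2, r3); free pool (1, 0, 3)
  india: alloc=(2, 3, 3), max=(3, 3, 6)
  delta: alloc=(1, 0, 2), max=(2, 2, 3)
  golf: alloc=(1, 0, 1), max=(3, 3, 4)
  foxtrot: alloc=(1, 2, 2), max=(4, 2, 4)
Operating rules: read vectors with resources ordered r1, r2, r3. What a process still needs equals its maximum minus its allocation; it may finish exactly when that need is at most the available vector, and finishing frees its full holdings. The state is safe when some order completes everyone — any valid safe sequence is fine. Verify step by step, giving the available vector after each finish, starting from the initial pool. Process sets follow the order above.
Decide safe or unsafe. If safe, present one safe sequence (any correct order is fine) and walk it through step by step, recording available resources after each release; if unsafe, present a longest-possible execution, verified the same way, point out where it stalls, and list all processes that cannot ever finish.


SAFE. One safe sequence: india, foxtrot, golf, delta.
Key observation: the order's first zero-slack moment is india ((1, 0, 3) needed, (1, 0, 3) free — a requested resource with nothing to spare).
Verifying each step:
  pool = (1, 0, 3)
  india needs (1, 0, 3) <= (1, 0, 3) -> finishes; pool += (2, 3, 3) = (3, 3, 6)
  foxtrot needs (3, 0, 2) <= (3, 3, 6) -> finishes; pool += (1, 2, 2) = (4, 5, 8)
  golf needs (2, 3, 3) <= (4, 5, 8) -> finishes; pool += (1, 0, 1) = (5, 5, 9)
  delta needs (1, 2, 1) <= (5, 5, 9) -> finishes; pool += (1, 0, 2) = (6, 5, 11)


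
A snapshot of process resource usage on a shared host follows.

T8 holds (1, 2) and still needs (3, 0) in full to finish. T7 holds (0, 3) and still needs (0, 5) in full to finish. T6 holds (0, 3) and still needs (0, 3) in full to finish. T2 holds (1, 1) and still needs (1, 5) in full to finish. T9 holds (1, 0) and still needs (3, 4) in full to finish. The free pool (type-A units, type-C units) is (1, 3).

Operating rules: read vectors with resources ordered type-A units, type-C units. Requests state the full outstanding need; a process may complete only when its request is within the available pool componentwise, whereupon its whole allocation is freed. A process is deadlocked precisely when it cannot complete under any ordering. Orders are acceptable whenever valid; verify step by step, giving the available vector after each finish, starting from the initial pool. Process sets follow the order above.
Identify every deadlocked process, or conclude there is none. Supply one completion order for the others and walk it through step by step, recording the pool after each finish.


Deadlocked: T8 and T9.
Key observation: even finishing T6, T2, T7 leaves just (2, 10) free — too little type-A units for any of the remaining processes.
The rest can finish in the order T6, T2, T7. Step-by-step check:
  pool = (1, 3)
  T6: need (0, 3) fits (1, 3); releases (0, 3), pool now (1, 6)
  T2: need (1, 5) fits (1, 6); releases (1, 1), pool now (2, 7)
  T7: need (0, 5) fits (2, 7); releases (0, 3), pool now (2, 10)
None of the blocked processes ever fits:
  blocked: T8 wants (3, 0), pool (2, 10) — not enough type-A units
  blocked: T9 wants (3, 4), pool (2, 10) — not enough type-A units


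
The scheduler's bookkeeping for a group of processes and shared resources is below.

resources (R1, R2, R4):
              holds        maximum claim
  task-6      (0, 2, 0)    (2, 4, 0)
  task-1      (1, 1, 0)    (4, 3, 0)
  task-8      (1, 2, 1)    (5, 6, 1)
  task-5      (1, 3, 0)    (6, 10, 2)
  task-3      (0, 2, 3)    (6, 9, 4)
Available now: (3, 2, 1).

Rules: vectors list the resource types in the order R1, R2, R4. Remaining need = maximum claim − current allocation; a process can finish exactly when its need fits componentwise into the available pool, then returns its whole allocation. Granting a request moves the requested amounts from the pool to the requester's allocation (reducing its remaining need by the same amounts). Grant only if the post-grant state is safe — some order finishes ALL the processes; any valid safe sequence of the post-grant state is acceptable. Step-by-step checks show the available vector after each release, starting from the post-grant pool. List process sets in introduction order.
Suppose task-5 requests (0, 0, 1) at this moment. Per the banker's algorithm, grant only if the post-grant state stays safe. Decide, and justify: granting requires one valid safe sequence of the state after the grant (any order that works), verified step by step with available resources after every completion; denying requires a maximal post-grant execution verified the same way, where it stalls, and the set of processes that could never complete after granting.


GRANT — the state after the grant stays safe, e.g. via task-1, task-6, task-8, task-5, task-3.
Key observation: the grant leaves (3, 2, 0) free — enough for task-1, whose release restarts the cascade.
Verifying the post-grant state step by step:
  pool = (3, 2, 0)
  task-1 needs (3, 2, 0) <= (3, 2, 0) -> finishes; pool += (1, 1, 0) = (4, 3, 0)
  task-6 needs (2, 2, 0) <= (4, 3, 0) -> finishes; pool += (0, 2, 0) = (4, 5, 0)
  task-8 needs (4, 4, 0) <= (4, 5, 0) -> finishes; pool += (1, 2, 1) = (5, 7, 1)
  task-5 needs (5, 7, 1) <= (5, 7, 1) -> finishes; pool += (1, 3, 1) = (6, 10, 2)
  task-3 needs (6, 7, 1) <= (6, 10, 2) -> finishes; pool += (0, 2, 3) = (6, 12, 5)


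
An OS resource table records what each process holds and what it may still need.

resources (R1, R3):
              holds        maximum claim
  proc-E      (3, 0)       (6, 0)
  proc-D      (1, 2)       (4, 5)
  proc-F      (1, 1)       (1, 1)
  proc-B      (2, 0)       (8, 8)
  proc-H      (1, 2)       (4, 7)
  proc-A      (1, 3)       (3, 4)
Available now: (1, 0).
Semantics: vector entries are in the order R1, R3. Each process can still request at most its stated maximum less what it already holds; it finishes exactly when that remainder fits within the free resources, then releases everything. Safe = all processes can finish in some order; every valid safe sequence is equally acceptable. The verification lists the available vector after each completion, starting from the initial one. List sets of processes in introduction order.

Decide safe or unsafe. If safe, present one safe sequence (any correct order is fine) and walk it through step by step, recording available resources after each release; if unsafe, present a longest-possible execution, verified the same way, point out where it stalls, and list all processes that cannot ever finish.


SAFE, for example via the order proc-F, proc-A, proc-D, proc-H, proc-E, proc-B.
Key observation: at proc-A the run first touches a limit — (2, 1) against (2, 1), exact on a resource it actually requests.
Walking it through:
  pool = (1, 0)
  proc-F: need (0, 0) fits (1, 0); releases (1, 1), pool now (2, 1)
  proc-A: need (2, 1) fits (2, 1); releases (1, 3), pool now (3, 4)
  proc-D: need (3, 3) fits (3, 4); releases (1, 2), pool now (4, 6)
  proc-H: need (3, 5) fits (4, 6); releases (1, 2), pool now (5, 8)
  proc-E: need (3, 0) fits (5, 8); releases (3, 0), pool now (8, 8)
  proc-B: need (6, 8) fits (8, 8); releases (2, 0), pool now (10, 8)


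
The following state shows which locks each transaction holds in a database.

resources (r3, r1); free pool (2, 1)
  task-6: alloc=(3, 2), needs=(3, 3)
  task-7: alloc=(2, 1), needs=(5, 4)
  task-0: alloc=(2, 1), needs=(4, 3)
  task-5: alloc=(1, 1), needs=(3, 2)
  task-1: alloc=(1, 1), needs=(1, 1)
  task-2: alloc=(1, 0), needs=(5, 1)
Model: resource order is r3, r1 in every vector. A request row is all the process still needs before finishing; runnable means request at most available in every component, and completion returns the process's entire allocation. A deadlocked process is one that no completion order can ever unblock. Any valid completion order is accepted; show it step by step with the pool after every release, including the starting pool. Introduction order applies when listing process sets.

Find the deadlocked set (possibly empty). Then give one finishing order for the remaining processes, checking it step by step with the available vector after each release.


No process is deadlocked.
Key observation: task-1 fits the free pool immediately, and its release cascades until everyone finishes.
One completion order for the rest: task-1, task-5, task-6, task-2, task-0, task-7. Walking it through:
  pool = (2, 1)
  run task-1 (needs (1, 1), free (2, 1)); after release of (1, 1) the pool is (3, 2)
  run task-5 (needs (3, 2), free (3, 2)); after release of (1, 1) the pool is (4, 3)
  run task-6 (needs (3, 3), free (4, 3)); after release of (3, 2) the pool is (7, 5)
  run task-2 (needs (5, 1), free (7, 5)); after release of (1, 0) the pool is (8, 5)
  run task-0 (needs (4, 3), free (8, 5)); after release of (2, 1) the pool is (10, 6)
  run task-7 (needs (5, 4), free (10, 6)); after release of (2, 1) the pool is (12, 7)


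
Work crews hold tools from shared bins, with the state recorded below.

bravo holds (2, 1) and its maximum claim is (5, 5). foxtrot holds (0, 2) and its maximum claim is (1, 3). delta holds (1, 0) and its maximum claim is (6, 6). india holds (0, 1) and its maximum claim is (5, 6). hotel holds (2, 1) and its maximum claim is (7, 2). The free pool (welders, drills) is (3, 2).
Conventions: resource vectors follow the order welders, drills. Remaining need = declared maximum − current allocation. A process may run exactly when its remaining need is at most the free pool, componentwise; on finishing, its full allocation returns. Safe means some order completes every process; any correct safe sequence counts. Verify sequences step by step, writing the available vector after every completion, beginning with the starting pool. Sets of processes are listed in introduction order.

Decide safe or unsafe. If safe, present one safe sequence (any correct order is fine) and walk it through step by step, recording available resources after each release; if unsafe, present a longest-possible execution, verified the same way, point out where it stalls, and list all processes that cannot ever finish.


The state is SAFE; one workable sequence: foxtrot, bravo, hotel, delta, india.
Key observation: bravo is the earliest step where a requested resource binds exactly: need (3, 4), pool (3, 4) at its turn.
Verifying each step:
  pool = (3, 2)
  run foxtrot (needs (1, 1), free (3, 2)); after release of (0, 2) the pool is (3, 4)
  run bravo (needs (3, 4), free (3, 4)); after release of (2, 1) the pool is (5, 5)
  run hotel (needs (5, 1), free (5, 5)); after release of (2, 1) the pool is (7, 6)
  run delta (needs (5, 6), free (7, 6)); after release of (1, 0) the pool is (8, 6)
  run india (needs (5, 5), free (8, 6)); after release of (0, 1) the pool is (8, 7)


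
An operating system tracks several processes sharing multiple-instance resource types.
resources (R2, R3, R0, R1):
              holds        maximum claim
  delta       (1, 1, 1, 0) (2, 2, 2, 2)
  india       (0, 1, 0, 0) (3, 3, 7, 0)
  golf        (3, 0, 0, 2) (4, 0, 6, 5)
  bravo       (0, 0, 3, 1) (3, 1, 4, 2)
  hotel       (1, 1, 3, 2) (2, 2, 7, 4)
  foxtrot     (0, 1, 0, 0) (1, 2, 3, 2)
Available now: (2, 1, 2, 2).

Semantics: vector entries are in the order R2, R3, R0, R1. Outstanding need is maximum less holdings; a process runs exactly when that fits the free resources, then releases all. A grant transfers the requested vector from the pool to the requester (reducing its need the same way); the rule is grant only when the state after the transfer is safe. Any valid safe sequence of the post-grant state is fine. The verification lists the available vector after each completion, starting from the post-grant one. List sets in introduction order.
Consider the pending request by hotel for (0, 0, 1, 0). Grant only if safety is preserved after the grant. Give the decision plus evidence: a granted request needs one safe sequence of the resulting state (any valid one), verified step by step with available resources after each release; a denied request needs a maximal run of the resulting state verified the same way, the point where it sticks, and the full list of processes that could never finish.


GRANT — the state after the grant stays safe, e.g. via delta, bravo, hotel, golf, foxtrot, india.
Key observation: (2, 1, 1, 2) free after granting still covers delta first, and each release covers the next.
Check on the post-grant state, step by step:
  pool = (2, 1, 1, 2)
  delta: need (1, 1, 1, 2) fits (2, 1, 1, 2); releases (1, 1, 1, 0), pool now (3, 2, 2, 2)
  bravo: need (3, 1, 1, 1) fits (3, 2, 2, 2); releases (0, 0, 3, 1), pool now (3, 2, 5, 3)
  hotel: need (1, 1, 3, 2) fits (3, 2, 5, 3); releases (1, 1, 4, 2), pool now (4, 3, 9, 5)
  golf: need (1, 0, 6, 3) fits (4, 3, 9, 5); releases (3, 0, 0, 2), pool now (7, 3, 9, 7)
  foxtrot: need (1, 1, 3, 2) fits (7, 3, 9, 7); releases (0, 1, 0, 0), pool now (7, 4, 9, 7)
  india: need (3, 2, 7, 0) fits (7, 4, 9, 7); releases (0, 1, 0, 0), pool now (7, 5, 9, 7)


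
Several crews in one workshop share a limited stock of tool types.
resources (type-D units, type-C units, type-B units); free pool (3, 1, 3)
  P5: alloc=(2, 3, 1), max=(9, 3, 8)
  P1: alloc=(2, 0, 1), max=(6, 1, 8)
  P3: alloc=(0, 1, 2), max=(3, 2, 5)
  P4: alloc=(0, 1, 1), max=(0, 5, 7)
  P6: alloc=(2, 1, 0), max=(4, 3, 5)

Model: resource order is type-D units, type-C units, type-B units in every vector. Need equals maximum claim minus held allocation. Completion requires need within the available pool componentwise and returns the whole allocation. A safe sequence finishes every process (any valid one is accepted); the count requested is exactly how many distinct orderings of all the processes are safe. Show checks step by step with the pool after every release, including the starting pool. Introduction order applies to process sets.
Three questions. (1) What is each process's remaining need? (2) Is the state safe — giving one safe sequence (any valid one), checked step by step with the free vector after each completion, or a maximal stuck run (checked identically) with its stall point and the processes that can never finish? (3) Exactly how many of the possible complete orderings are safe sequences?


(1) Need matrix, components ordered type-D units, type-C units, type-B units:
  P5: (7, 0, 7)
  P1: (4, 1, 7)
  P3: (3, 1, 3)
  P4: (0, 4, 6)
  P6: (2, 2, 5)
(2) The state is UNSAFE.
Key observation: even finishing P3, P6 leaves just (5, 3, 5) free — too little type-B units for any of the remaining processes.
The run P3, P6 cannot be extended any further. Step-by-step check:
  pool = (3, 1, 3)
  P3: need (3, 1, 3) fits (3, 1, 3); releases (0, 1, 2), pool now (3, 2, 5)
  P6: need (2, 2, 5) fits (3, 2, 5); releases (2, 1, 0), pool now (5, 3, 5)
  P5 cannot run: need (7, 0, 7) vs free (5, 3, 5) (insufficient type-D units and type-B units)
  P1 cannot run: need (4, 1, 7) vs free (5, 3, 5) (insufficient type-B units)
  P4 cannot run: need (0, 4, 6) vs free (5, 3, 5) (insufficient type-C units and type-B units)
Permanently blocked: P5, P1 and P4.
(3) Precisely 0 of the possible complete orderings are safe sequences.


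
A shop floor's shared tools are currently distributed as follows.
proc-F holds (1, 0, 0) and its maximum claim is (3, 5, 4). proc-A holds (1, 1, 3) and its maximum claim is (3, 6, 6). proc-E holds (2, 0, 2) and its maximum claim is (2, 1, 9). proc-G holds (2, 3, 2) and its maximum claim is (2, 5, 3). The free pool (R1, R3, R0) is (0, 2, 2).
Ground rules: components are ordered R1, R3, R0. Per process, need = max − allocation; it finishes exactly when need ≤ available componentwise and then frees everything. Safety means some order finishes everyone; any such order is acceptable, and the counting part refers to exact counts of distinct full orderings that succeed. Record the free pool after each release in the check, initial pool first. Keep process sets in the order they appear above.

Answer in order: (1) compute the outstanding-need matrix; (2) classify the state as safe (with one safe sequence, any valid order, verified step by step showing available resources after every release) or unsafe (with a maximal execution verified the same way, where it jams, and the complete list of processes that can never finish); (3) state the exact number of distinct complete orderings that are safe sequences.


(1) Remaining need (order R1, R3, R0):
  proc-F: (2, 5, 4)
  proc-A: (2, 5, 3)
  proc-E: (0, 1, 7)
  proc-G: (0, 2, 1)
(2) SAFE. One safe sequence: proc-G, proc-F, proc-A, proc-E.
Key observation: the first exact fit in this order is proc-G — it needs (0, 2, 1) with (0, 2, 2) free, meeting a requested resource to the last unit.
Step-by-step check:
  pool = (0, 2, 2)
  run proc-G (needs (0, 2, 1), free (0, 2, 2)); after release of (2, 3, 2) the pool is (2, 5, 4)
  run proc-F (needs (2, 5, 4), free (2, 5, 4)); after release of (1, 0, 0) the pool is (3, 5, 4)
  run proc-A (needs (2, 5, 3), free (3, 5, 4)); after release of (1, 1, 3) the pool is (4, 6, 7)
  run proc-E (needs (0, 1, 7), free (4, 6, 7)); after release of (2, 0, 2) the pool is (6, 6, 9)
(3) Precisely 3 of the possible complete orderings are safe sequences.


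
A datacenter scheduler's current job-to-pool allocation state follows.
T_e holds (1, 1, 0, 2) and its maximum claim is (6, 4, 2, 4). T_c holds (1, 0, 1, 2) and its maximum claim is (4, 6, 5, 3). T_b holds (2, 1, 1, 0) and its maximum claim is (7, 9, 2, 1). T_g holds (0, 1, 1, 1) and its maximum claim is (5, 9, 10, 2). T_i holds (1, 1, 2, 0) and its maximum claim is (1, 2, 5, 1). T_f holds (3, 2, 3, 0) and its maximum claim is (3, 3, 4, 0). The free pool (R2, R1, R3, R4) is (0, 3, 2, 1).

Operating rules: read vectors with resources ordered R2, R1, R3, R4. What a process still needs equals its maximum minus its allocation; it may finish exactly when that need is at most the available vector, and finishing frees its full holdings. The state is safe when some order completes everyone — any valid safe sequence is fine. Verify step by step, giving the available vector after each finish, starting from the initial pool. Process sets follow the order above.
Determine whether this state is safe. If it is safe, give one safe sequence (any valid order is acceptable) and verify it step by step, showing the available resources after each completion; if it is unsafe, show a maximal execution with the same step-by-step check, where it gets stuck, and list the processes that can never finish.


UNSAFE.
Key observation: after T_f, T_i, T_c, T_e complete, (6, 7, 8, 5) is the best the pool ever gets, yet each leftover process wants more R1.
The run T_f, T_i, T_c, T_e cannot be extended any further. Walking it through:
  pool = (0, 3, 2, 1)
  T_f needs (0, 1, 1, 0) <= (0, 3, 2, 1) -> finishes; pool += (3, 2, 3, 0) = (3, 5, 5, 1)
  T_i needs (0, 1, 3, 1) <= (3, 5, 5, 1) -> finishes; pool += (1, 1, 2, 0) = (4, 6, 7, 1)
  T_c needs (3, 6, 4, 1) <= (4, 6, 7, 1) -> finishes; pool += (1, 0, 1, 2) = (5, 6, 8, 3)
  T_e needs (5, 3, 2, 2) <= (5, 6, 8, 3) -> finishes; pool += (1, 1, 0, 2) = (6, 7, 8, 5)
  blocked: T_b wants (5, 8, 1, 1), pool (6, 7, 8, 5) — not enough R1
  blocked: T_g wants (5, 8, 9, 1), pool (6, 7, 8, 5) — not enough R1 and R3
Never able to finish: T_b and T_g.
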